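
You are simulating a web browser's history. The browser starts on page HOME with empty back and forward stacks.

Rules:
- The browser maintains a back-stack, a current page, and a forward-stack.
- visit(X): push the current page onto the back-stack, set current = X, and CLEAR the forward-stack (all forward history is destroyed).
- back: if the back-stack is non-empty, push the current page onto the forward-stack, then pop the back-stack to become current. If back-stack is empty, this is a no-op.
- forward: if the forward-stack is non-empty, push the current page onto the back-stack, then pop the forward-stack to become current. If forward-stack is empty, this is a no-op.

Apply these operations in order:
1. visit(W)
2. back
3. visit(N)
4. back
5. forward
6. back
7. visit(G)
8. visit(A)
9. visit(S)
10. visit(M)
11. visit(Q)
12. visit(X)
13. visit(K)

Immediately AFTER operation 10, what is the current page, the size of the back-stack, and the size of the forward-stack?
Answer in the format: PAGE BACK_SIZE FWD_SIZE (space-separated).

After 1 (visit(W)): cur=W back=1 fwd=0
After 2 (back): cur=HOME back=0 fwd=1
After 3 (visit(N)): cur=N back=1 fwd=0
After 4 (back): cur=HOME back=0 fwd=1
After 5 (forward): cur=N back=1 fwd=0
After 6 (back): cur=HOME back=0 fwd=1
After 7 (visit(G)): cur=G back=1 fwd=0
After 8 (visit(A)): cur=A back=2 fwd=0
After 9 (visit(S)): cur=S back=3 fwd=0
After 10 (visit(M)): cur=M back=4 fwd=0

M 4 0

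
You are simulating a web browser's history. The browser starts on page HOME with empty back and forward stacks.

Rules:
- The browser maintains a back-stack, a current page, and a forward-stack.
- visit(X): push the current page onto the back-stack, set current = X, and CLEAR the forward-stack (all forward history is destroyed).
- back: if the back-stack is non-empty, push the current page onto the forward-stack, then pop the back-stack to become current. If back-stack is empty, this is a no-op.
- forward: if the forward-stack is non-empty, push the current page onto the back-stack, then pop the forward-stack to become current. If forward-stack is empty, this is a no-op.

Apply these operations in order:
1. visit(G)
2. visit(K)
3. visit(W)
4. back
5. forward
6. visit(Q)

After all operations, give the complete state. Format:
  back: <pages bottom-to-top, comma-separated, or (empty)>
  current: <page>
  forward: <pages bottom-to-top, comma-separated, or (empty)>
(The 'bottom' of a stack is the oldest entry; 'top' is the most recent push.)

After 1 (visit(G)): cur=G back=1 fwd=0
After 2 (visit(K)): cur=K back=2 fwd=0
After 3 (visit(W)): cur=W back=3 fwd=0
After 4 (back): cur=K back=2 fwd=1
After 5 (forward): cur=W back=3 fwd=0
After 6 (visit(Q)): cur=Q back=4 fwd=0

Answer: back: HOME,G,K,W
current: Q
forward: (empty)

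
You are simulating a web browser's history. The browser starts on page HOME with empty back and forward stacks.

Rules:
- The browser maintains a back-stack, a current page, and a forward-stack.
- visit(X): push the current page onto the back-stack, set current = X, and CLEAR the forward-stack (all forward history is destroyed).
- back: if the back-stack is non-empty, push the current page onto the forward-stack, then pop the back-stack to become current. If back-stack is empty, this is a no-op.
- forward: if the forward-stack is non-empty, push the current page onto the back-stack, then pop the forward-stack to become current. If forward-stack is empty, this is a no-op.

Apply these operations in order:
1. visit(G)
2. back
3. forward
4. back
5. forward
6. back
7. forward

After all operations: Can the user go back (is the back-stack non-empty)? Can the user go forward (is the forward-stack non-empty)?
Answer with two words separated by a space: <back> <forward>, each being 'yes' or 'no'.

After 1 (visit(G)): cur=G back=1 fwd=0
After 2 (back): cur=HOME back=0 fwd=1
After 3 (forward): cur=G back=1 fwd=0
After 4 (back): cur=HOME back=0 fwd=1
After 5 (forward): cur=G back=1 fwd=0
After 6 (back): cur=HOME back=0 fwd=1
After 7 (forward): cur=G back=1 fwd=0

Answer: yes no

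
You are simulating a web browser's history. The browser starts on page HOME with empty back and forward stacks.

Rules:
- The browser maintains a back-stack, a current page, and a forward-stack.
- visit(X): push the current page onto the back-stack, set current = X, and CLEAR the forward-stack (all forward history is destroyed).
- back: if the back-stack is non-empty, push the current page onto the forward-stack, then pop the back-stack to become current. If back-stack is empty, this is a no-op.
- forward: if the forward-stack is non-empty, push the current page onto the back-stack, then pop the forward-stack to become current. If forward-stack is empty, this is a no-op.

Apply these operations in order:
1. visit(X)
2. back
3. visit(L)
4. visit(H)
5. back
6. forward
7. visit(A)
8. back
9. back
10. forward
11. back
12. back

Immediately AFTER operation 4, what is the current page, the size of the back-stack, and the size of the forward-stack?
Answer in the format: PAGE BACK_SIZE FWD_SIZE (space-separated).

After 1 (visit(X)): cur=X back=1 fwd=0
After 2 (back): cur=HOME back=0 fwd=1
After 3 (visit(L)): cur=L back=1 fwd=0
After 4 (visit(H)): cur=H back=2 fwd=0

H 2 0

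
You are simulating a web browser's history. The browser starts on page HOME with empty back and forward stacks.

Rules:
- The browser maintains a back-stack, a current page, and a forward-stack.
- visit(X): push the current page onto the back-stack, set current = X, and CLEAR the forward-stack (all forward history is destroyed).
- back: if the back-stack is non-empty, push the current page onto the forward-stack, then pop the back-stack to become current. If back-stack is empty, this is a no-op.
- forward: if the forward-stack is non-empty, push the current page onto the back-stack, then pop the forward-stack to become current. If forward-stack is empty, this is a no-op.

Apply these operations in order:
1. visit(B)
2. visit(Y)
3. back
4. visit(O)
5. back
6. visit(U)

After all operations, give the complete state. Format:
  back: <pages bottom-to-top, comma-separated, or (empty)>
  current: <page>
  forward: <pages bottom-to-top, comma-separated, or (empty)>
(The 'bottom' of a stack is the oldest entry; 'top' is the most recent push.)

After 1 (visit(B)): cur=B back=1 fwd=0
After 2 (visit(Y)): cur=Y back=2 fwd=0
After 3 (back): cur=B back=1 fwd=1
After 4 (visit(O)): cur=O back=2 fwd=0
After 5 (back): cur=B back=1 fwd=1
After 6 (visit(U)): cur=U back=2 fwd=0

Answer: back: HOME,B
current: U
forward: (empty)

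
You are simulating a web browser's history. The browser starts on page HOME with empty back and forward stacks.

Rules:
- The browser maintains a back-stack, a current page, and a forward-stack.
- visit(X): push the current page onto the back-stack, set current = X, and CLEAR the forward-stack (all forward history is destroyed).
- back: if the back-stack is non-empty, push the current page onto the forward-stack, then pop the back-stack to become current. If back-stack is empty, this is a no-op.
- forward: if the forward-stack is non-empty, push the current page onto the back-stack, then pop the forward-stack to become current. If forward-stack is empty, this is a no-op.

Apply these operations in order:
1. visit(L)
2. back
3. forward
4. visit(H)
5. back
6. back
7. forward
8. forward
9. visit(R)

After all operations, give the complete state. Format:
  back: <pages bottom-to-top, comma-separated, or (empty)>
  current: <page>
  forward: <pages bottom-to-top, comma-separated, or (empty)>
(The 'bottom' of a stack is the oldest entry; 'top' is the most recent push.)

After 1 (visit(L)): cur=L back=1 fwd=0
After 2 (back): cur=HOME back=0 fwd=1
After 3 (forward): cur=L back=1 fwd=0
After 4 (visit(H)): cur=H back=2 fwd=0
After 5 (back): cur=L back=1 fwd=1
After 6 (back): cur=HOME back=0 fwd=2
After 7 (forward): cur=L back=1 fwd=1
After 8 (forward): cur=H back=2 fwd=0
After 9 (visit(R)): cur=R back=3 fwd=0

Answer: back: HOME,L,H
current: R
forward: (empty)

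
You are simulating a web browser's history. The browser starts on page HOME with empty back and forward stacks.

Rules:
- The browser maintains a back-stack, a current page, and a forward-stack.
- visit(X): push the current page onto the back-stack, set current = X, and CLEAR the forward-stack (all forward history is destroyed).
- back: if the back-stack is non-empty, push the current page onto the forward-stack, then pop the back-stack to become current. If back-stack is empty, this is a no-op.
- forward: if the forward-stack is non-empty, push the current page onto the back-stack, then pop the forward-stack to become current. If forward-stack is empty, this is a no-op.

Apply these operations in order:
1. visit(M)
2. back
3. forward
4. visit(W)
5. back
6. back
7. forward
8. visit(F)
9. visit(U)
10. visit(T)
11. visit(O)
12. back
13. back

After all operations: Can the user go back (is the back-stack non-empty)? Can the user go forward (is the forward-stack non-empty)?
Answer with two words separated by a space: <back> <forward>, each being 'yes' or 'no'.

Answer: yes yes

Derivation:
After 1 (visit(M)): cur=M back=1 fwd=0
After 2 (back): cur=HOME back=0 fwd=1
After 3 (forward): cur=M back=1 fwd=0
After 4 (visit(W)): cur=W back=2 fwd=0
After 5 (back): cur=M back=1 fwd=1
After 6 (back): cur=HOME back=0 fwd=2
After 7 (forward): cur=M back=1 fwd=1
After 8 (visit(F)): cur=F back=2 fwd=0
After 9 (visit(U)): cur=U back=3 fwd=0
After 10 (visit(T)): cur=T back=4 fwd=0
After 11 (visit(O)): cur=O back=5 fwd=0
After 12 (back): cur=T back=4 fwd=1
After 13 (back): cur=U back=3 fwd=2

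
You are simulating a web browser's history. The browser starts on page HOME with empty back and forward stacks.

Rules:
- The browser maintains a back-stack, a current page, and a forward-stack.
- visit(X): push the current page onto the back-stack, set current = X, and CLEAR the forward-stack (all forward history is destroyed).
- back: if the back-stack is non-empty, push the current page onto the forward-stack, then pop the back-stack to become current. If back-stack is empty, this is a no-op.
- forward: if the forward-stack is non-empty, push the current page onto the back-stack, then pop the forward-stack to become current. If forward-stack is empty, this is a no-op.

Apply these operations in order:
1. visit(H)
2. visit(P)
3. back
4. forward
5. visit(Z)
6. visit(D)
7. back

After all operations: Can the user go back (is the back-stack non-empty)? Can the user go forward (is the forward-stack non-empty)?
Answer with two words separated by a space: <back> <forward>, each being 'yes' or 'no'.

Answer: yes yes

Derivation:
After 1 (visit(H)): cur=H back=1 fwd=0
After 2 (visit(P)): cur=P back=2 fwd=0
After 3 (back): cur=H back=1 fwd=1
After 4 (forward): cur=P back=2 fwd=0
After 5 (visit(Z)): cur=Z back=3 fwd=0
After 6 (visit(D)): cur=D back=4 fwd=0
After 7 (back): cur=Z back=3 fwd=1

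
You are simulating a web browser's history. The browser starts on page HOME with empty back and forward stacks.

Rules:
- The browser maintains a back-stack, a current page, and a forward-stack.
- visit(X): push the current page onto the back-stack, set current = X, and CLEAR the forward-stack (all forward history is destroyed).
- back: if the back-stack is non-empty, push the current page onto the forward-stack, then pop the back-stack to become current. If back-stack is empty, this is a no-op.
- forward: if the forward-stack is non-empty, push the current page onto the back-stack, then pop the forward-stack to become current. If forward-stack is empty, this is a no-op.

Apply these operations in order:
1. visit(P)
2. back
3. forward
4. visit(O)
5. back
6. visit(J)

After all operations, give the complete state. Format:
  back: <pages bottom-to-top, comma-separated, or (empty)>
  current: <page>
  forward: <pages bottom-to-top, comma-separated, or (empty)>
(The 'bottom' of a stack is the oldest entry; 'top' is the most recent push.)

Answer: back: HOME,P
current: J
forward: (empty)

Derivation:
After 1 (visit(P)): cur=P back=1 fwd=0
After 2 (back): cur=HOME back=0 fwd=1
After 3 (forward): cur=P back=1 fwd=0
After 4 (visit(O)): cur=O back=2 fwd=0
After 5 (back): cur=P back=1 fwd=1
After 6 (visit(J)): cur=J back=2 fwd=0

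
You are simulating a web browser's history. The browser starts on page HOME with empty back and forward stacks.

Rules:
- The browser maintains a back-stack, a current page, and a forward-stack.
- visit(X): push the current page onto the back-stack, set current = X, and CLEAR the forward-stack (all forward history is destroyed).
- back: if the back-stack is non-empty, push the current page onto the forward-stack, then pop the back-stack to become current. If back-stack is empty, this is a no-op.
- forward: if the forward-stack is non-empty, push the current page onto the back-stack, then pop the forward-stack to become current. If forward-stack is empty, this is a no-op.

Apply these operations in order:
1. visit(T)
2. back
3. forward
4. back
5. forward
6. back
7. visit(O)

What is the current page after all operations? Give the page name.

After 1 (visit(T)): cur=T back=1 fwd=0
After 2 (back): cur=HOME back=0 fwd=1
After 3 (forward): cur=T back=1 fwd=0
After 4 (back): cur=HOME back=0 fwd=1
After 5 (forward): cur=T back=1 fwd=0
After 6 (back): cur=HOME back=0 fwd=1
After 7 (visit(O)): cur=O back=1 fwd=0

Answer: O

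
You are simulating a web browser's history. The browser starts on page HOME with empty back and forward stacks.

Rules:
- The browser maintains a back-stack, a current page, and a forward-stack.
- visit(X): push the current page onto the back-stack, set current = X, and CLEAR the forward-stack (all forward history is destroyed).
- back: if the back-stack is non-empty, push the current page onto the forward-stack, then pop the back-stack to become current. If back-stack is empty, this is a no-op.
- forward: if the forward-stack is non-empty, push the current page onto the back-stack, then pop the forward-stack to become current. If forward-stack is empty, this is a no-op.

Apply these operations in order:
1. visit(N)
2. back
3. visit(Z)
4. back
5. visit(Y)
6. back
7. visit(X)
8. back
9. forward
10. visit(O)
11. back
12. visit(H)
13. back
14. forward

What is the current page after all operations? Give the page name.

After 1 (visit(N)): cur=N back=1 fwd=0
After 2 (back): cur=HOME back=0 fwd=1
After 3 (visit(Z)): cur=Z back=1 fwd=0
After 4 (back): cur=HOME back=0 fwd=1
After 5 (visit(Y)): cur=Y back=1 fwd=0
After 6 (back): cur=HOME back=0 fwd=1
After 7 (visit(X)): cur=X back=1 fwd=0
After 8 (back): cur=HOME back=0 fwd=1
After 9 (forward): cur=X back=1 fwd=0
After 10 (visit(O)): cur=O back=2 fwd=0
After 11 (back): cur=X back=1 fwd=1
After 12 (visit(H)): cur=H back=2 fwd=0
After 13 (back): cur=X back=1 fwd=1
After 14 (forward): cur=H back=2 fwd=0

Answer: H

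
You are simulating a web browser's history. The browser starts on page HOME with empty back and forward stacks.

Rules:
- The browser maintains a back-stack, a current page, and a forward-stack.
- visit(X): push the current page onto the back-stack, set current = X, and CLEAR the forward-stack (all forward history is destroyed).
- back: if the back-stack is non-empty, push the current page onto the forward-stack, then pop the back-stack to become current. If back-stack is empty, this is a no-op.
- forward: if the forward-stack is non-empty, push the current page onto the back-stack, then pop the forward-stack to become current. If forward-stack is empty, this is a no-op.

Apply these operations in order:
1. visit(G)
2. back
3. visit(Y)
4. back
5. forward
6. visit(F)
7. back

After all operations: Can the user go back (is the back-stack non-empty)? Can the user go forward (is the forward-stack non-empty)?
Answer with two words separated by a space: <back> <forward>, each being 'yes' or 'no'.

Answer: yes yes

Derivation:
After 1 (visit(G)): cur=G back=1 fwd=0
After 2 (back): cur=HOME back=0 fwd=1
After 3 (visit(Y)): cur=Y back=1 fwd=0
After 4 (back): cur=HOME back=0 fwd=1
After 5 (forward): cur=Y back=1 fwd=0
After 6 (visit(F)): cur=F back=2 fwd=0
After 7 (back): cur=Y back=1 fwd=1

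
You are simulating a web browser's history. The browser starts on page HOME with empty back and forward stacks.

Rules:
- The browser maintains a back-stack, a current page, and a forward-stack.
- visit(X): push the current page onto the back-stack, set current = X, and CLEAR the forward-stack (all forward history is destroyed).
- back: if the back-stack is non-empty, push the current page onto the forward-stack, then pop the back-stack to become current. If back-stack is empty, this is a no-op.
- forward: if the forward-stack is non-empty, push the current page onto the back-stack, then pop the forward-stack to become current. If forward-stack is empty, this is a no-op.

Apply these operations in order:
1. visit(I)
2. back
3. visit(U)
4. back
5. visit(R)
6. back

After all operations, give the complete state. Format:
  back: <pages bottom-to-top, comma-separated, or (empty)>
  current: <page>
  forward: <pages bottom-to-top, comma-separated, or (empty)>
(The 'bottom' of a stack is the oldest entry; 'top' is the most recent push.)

After 1 (visit(I)): cur=I back=1 fwd=0
After 2 (back): cur=HOME back=0 fwd=1
After 3 (visit(U)): cur=U back=1 fwd=0
After 4 (back): cur=HOME back=0 fwd=1
After 5 (visit(R)): cur=R back=1 fwd=0
After 6 (back): cur=HOME back=0 fwd=1

Answer: back: (empty)
current: HOME
forward: R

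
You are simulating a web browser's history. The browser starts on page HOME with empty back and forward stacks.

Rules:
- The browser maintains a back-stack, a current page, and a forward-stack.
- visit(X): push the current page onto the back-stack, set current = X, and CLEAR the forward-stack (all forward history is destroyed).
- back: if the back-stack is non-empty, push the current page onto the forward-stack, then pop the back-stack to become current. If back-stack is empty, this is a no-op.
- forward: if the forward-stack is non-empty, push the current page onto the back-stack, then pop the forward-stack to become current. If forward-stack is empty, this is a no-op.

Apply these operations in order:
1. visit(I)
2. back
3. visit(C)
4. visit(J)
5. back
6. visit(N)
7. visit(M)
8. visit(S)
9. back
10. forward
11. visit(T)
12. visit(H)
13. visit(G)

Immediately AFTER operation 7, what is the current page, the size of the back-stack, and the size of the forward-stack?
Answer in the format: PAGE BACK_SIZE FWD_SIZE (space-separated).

After 1 (visit(I)): cur=I back=1 fwd=0
After 2 (back): cur=HOME back=0 fwd=1
After 3 (visit(C)): cur=C back=1 fwd=0
After 4 (visit(J)): cur=J back=2 fwd=0
After 5 (back): cur=C back=1 fwd=1
After 6 (visit(N)): cur=N back=2 fwd=0
After 7 (visit(M)): cur=M back=3 fwd=0

M 3 0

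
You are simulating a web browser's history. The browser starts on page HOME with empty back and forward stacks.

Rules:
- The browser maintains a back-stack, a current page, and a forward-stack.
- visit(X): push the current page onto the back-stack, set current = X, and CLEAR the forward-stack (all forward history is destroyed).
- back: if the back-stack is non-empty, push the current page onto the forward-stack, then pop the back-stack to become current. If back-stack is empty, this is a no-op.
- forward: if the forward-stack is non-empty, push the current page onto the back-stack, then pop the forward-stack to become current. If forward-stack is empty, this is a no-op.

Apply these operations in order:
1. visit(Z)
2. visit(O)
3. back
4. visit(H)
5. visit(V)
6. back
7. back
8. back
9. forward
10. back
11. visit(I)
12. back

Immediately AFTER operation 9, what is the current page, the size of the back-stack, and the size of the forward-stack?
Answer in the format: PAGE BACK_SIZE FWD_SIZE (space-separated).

After 1 (visit(Z)): cur=Z back=1 fwd=0
After 2 (visit(O)): cur=O back=2 fwd=0
After 3 (back): cur=Z back=1 fwd=1
After 4 (visit(H)): cur=H back=2 fwd=0
After 5 (visit(V)): cur=V back=3 fwd=0
After 6 (back): cur=H back=2 fwd=1
After 7 (back): cur=Z back=1 fwd=2
After 8 (back): cur=HOME back=0 fwd=3
After 9 (forward): cur=Z back=1 fwd=2

Z 1 2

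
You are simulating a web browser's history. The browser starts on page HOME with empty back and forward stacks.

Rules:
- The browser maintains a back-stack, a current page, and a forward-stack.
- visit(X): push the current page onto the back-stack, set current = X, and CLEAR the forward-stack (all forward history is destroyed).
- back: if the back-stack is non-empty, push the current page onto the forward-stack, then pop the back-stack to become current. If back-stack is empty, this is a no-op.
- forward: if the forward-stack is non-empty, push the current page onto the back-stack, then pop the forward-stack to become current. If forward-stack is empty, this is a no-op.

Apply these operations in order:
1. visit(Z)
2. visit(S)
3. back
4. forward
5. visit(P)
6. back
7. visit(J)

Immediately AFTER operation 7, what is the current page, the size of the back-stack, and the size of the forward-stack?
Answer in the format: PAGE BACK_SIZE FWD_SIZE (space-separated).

After 1 (visit(Z)): cur=Z back=1 fwd=0
After 2 (visit(S)): cur=S back=2 fwd=0
After 3 (back): cur=Z back=1 fwd=1
After 4 (forward): cur=S back=2 fwd=0
After 5 (visit(P)): cur=P back=3 fwd=0
After 6 (back): cur=S back=2 fwd=1
After 7 (visit(J)): cur=J back=3 fwd=0

J 3 0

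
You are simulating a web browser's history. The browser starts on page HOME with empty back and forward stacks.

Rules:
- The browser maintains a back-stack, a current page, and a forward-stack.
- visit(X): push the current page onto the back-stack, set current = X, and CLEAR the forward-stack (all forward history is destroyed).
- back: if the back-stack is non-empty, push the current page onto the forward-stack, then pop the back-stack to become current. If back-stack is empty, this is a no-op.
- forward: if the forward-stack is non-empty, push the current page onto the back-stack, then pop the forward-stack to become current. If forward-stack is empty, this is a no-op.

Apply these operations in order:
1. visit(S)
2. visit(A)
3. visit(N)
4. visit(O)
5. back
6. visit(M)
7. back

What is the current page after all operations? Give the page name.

After 1 (visit(S)): cur=S back=1 fwd=0
After 2 (visit(A)): cur=A back=2 fwd=0
After 3 (visit(N)): cur=N back=3 fwd=0
After 4 (visit(O)): cur=O back=4 fwd=0
After 5 (back): cur=N back=3 fwd=1
After 6 (visit(M)): cur=M back=4 fwd=0
After 7 (back): cur=N back=3 fwd=1

Answer: N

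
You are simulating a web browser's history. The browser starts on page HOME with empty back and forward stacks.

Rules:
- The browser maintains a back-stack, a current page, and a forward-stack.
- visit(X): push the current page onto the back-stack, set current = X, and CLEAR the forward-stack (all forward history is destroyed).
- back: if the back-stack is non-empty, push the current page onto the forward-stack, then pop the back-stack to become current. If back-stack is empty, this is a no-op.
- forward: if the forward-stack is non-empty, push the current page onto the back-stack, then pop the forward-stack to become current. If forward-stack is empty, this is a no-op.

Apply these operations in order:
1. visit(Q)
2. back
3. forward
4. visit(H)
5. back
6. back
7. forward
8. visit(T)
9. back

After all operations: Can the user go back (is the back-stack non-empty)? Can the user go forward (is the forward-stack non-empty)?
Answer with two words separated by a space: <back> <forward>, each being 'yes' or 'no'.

After 1 (visit(Q)): cur=Q back=1 fwd=0
After 2 (back): cur=HOME back=0 fwd=1
After 3 (forward): cur=Q back=1 fwd=0
After 4 (visit(H)): cur=H back=2 fwd=0
After 5 (back): cur=Q back=1 fwd=1
After 6 (back): cur=HOME back=0 fwd=2
After 7 (forward): cur=Q back=1 fwd=1
After 8 (visit(T)): cur=T back=2 fwd=0
After 9 (back): cur=Q back=1 fwd=1

Answer: yes yes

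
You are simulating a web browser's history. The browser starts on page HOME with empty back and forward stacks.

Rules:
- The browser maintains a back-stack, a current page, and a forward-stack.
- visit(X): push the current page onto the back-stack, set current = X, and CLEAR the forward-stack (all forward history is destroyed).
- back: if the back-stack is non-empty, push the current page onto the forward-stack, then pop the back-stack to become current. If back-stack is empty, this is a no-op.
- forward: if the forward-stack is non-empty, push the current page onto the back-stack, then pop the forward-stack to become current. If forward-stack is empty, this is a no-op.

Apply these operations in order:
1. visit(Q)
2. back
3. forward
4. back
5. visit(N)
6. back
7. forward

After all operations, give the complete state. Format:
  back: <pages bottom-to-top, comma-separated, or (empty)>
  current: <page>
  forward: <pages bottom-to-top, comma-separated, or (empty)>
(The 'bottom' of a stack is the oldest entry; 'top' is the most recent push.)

After 1 (visit(Q)): cur=Q back=1 fwd=0
After 2 (back): cur=HOME back=0 fwd=1
After 3 (forward): cur=Q back=1 fwd=0
After 4 (back): cur=HOME back=0 fwd=1
After 5 (visit(N)): cur=N back=1 fwd=0
After 6 (back): cur=HOME back=0 fwd=1
After 7 (forward): cur=N back=1 fwd=0

Answer: back: HOME
current: N
forward: (empty)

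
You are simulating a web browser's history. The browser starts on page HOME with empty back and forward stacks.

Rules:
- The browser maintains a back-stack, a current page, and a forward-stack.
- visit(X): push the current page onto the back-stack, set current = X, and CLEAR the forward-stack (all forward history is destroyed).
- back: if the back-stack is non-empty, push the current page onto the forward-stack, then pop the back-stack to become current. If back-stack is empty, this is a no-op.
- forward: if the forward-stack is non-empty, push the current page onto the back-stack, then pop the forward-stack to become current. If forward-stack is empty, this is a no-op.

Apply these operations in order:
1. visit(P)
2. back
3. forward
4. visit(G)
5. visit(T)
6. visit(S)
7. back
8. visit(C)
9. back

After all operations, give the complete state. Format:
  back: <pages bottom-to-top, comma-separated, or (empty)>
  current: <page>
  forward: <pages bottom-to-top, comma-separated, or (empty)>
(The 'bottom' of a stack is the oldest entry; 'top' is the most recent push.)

After 1 (visit(P)): cur=P back=1 fwd=0
After 2 (back): cur=HOME back=0 fwd=1
After 3 (forward): cur=P back=1 fwd=0
After 4 (visit(G)): cur=G back=2 fwd=0
After 5 (visit(T)): cur=T back=3 fwd=0
After 6 (visit(S)): cur=S back=4 fwd=0
After 7 (back): cur=T back=3 fwd=1
After 8 (visit(C)): cur=C back=4 fwd=0
After 9 (back): cur=T back=3 fwd=1

Answer: back: HOME,P,G
current: T
forward: C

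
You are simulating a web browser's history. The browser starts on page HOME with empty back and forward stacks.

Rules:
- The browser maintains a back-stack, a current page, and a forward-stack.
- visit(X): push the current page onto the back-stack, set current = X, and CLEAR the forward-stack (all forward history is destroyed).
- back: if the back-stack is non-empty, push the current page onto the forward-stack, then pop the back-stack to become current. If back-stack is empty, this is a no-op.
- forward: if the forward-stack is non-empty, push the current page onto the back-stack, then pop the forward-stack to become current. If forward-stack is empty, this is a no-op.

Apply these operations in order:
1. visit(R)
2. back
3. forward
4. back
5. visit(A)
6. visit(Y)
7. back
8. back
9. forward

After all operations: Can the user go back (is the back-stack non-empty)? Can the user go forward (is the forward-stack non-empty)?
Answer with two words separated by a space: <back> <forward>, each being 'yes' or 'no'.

Answer: yes yes

Derivation:
After 1 (visit(R)): cur=R back=1 fwd=0
After 2 (back): cur=HOME back=0 fwd=1
After 3 (forward): cur=R back=1 fwd=0
After 4 (back): cur=HOME back=0 fwd=1
After 5 (visit(A)): cur=A back=1 fwd=0
After 6 (visit(Y)): cur=Y back=2 fwd=0
After 7 (back): cur=A back=1 fwd=1
After 8 (back): cur=HOME back=0 fwd=2
After 9 (forward): cur=A back=1 fwd=1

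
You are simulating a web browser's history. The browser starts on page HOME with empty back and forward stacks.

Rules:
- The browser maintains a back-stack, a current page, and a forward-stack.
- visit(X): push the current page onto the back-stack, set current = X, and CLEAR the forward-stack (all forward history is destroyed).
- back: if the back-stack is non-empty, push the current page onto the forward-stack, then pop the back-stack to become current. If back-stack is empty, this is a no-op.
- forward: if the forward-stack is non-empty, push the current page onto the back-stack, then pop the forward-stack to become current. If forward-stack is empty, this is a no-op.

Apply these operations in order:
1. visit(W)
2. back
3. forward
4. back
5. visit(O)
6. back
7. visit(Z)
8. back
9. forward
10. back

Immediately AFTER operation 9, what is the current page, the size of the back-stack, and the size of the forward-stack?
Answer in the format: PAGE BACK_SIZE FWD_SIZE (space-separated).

After 1 (visit(W)): cur=W back=1 fwd=0
After 2 (back): cur=HOME back=0 fwd=1
After 3 (forward): cur=W back=1 fwd=0
After 4 (back): cur=HOME back=0 fwd=1
After 5 (visit(O)): cur=O back=1 fwd=0
After 6 (back): cur=HOME back=0 fwd=1
After 7 (visit(Z)): cur=Z back=1 fwd=0
After 8 (back): cur=HOME back=0 fwd=1
After 9 (forward): cur=Z back=1 fwd=0

Z 1 0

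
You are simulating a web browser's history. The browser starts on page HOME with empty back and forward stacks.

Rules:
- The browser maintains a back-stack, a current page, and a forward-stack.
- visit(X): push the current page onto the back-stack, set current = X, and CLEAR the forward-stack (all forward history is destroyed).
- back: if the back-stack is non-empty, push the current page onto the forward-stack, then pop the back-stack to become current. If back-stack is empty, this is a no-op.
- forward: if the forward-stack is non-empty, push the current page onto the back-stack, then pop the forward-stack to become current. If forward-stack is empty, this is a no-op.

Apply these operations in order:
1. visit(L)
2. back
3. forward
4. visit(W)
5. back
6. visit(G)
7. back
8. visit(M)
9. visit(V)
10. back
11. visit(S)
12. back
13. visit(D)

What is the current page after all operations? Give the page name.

After 1 (visit(L)): cur=L back=1 fwd=0
After 2 (back): cur=HOME back=0 fwd=1
After 3 (forward): cur=L back=1 fwd=0
After 4 (visit(W)): cur=W back=2 fwd=0
After 5 (back): cur=L back=1 fwd=1
After 6 (visit(G)): cur=G back=2 fwd=0
After 7 (back): cur=L back=1 fwd=1
After 8 (visit(M)): cur=M back=2 fwd=0
After 9 (visit(V)): cur=V back=3 fwd=0
After 10 (back): cur=M back=2 fwd=1
After 11 (visit(S)): cur=S back=3 fwd=0
After 12 (back): cur=M back=2 fwd=1
After 13 (visit(D)): cur=D back=3 fwd=0

Answer: D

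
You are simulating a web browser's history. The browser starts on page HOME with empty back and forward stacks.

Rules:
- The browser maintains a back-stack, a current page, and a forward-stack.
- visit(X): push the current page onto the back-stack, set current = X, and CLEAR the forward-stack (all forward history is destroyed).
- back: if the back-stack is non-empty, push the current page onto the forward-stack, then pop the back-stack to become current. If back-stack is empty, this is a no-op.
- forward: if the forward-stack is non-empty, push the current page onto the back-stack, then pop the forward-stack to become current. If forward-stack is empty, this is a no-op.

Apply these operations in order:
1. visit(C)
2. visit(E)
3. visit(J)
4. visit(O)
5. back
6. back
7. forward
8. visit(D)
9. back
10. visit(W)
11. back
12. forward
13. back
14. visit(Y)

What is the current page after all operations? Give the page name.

After 1 (visit(C)): cur=C back=1 fwd=0
After 2 (visit(E)): cur=E back=2 fwd=0
After 3 (visit(J)): cur=J back=3 fwd=0
After 4 (visit(O)): cur=O back=4 fwd=0
After 5 (back): cur=J back=3 fwd=1
After 6 (back): cur=E back=2 fwd=2
After 7 (forward): cur=J back=3 fwd=1
After 8 (visit(D)): cur=D back=4 fwd=0
After 9 (back): cur=J back=3 fwd=1
After 10 (visit(W)): cur=W back=4 fwd=0
After 11 (back): cur=J back=3 fwd=1
After 12 (forward): cur=W back=4 fwd=0
After 13 (back): cur=J back=3 fwd=1
After 14 (visit(Y)): cur=Y back=4 fwd=0

Answer: Y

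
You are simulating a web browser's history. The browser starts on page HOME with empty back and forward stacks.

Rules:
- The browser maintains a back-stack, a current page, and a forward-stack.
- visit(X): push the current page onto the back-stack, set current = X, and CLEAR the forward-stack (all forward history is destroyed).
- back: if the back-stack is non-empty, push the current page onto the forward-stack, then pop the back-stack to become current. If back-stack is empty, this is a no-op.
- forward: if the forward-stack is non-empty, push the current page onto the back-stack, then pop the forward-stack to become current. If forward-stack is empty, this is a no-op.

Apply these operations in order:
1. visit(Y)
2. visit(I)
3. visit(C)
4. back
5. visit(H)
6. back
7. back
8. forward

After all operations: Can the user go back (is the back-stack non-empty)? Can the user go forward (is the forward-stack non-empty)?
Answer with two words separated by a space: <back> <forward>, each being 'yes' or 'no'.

After 1 (visit(Y)): cur=Y back=1 fwd=0
After 2 (visit(I)): cur=I back=2 fwd=0
After 3 (visit(C)): cur=C back=3 fwd=0
After 4 (back): cur=I back=2 fwd=1
After 5 (visit(H)): cur=H back=3 fwd=0
After 6 (back): cur=I back=2 fwd=1
After 7 (back): cur=Y back=1 fwd=2
After 8 (forward): cur=I back=2 fwd=1

Answer: yes yes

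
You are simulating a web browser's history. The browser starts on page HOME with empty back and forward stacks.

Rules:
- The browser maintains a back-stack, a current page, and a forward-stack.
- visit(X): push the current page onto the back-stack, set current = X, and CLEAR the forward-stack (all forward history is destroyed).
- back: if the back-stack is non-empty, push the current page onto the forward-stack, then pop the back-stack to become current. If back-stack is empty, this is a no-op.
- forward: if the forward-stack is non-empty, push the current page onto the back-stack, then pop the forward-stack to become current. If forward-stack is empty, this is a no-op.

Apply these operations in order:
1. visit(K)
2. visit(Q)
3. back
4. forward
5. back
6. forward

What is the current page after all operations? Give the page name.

After 1 (visit(K)): cur=K back=1 fwd=0
After 2 (visit(Q)): cur=Q back=2 fwd=0
After 3 (back): cur=K back=1 fwd=1
After 4 (forward): cur=Q back=2 fwd=0
After 5 (back): cur=K back=1 fwd=1
After 6 (forward): cur=Q back=2 fwd=0

Answer: Q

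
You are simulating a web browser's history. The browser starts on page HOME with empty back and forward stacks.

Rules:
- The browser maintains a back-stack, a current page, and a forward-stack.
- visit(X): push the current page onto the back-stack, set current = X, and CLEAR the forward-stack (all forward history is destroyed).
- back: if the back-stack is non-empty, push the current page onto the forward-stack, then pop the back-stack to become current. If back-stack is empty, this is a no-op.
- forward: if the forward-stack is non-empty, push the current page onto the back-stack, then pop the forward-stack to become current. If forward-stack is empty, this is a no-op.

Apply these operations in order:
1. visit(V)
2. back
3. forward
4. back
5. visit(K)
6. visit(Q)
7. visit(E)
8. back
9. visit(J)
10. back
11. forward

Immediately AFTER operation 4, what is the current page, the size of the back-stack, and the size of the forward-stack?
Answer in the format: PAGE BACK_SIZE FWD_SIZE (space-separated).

After 1 (visit(V)): cur=V back=1 fwd=0
After 2 (back): cur=HOME back=0 fwd=1
After 3 (forward): cur=V back=1 fwd=0
After 4 (back): cur=HOME back=0 fwd=1

HOME 0 1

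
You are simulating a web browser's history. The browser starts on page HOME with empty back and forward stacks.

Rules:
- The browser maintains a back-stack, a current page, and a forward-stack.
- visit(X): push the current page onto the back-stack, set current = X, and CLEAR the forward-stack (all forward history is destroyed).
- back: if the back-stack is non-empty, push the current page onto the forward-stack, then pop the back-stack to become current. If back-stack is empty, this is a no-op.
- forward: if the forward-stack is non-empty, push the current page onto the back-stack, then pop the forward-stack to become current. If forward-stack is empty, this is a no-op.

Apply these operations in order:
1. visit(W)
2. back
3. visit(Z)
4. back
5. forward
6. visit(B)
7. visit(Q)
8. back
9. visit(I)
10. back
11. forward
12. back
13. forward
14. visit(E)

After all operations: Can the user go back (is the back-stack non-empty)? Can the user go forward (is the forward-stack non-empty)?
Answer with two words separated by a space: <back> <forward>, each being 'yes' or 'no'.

After 1 (visit(W)): cur=W back=1 fwd=0
After 2 (back): cur=HOME back=0 fwd=1
After 3 (visit(Z)): cur=Z back=1 fwd=0
After 4 (back): cur=HOME back=0 fwd=1
After 5 (forward): cur=Z back=1 fwd=0
After 6 (visit(B)): cur=B back=2 fwd=0
After 7 (visit(Q)): cur=Q back=3 fwd=0
After 8 (back): cur=B back=2 fwd=1
After 9 (visit(I)): cur=I back=3 fwd=0
After 10 (back): cur=B back=2 fwd=1
After 11 (forward): cur=I back=3 fwd=0
After 12 (back): cur=B back=2 fwd=1
After 13 (forward): cur=I back=3 fwd=0
After 14 (visit(E)): cur=E back=4 fwd=0

Answer: yes no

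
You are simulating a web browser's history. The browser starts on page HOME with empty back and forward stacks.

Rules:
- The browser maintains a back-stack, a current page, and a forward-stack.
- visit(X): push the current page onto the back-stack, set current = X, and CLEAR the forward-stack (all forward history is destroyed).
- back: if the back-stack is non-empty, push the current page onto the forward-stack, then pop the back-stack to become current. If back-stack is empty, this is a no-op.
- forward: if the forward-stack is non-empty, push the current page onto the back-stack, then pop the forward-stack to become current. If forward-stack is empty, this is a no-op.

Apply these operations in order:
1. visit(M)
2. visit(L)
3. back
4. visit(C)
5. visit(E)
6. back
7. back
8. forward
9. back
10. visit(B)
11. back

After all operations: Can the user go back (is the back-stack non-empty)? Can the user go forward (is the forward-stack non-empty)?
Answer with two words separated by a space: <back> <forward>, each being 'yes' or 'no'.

Answer: yes yes

Derivation:
After 1 (visit(M)): cur=M back=1 fwd=0
After 2 (visit(L)): cur=L back=2 fwd=0
After 3 (back): cur=M back=1 fwd=1
After 4 (visit(C)): cur=C back=2 fwd=0
After 5 (visit(E)): cur=E back=3 fwd=0
After 6 (back): cur=C back=2 fwd=1
After 7 (back): cur=M back=1 fwd=2
After 8 (forward): cur=C back=2 fwd=1
After 9 (back): cur=M back=1 fwd=2
After 10 (visit(B)): cur=B back=2 fwd=0
After 11 (back): cur=M back=1 fwd=1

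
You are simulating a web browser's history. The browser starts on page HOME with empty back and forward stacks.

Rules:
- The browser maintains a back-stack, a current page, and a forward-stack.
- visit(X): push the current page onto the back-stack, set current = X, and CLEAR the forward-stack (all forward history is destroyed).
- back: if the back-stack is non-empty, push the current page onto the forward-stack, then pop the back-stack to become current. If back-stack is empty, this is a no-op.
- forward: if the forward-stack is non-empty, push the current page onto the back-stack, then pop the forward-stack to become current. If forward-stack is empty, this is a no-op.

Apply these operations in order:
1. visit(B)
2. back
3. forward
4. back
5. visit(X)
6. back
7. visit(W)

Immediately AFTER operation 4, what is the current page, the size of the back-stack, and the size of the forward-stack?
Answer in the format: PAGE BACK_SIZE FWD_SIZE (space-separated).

After 1 (visit(B)): cur=B back=1 fwd=0
After 2 (back): cur=HOME back=0 fwd=1
After 3 (forward): cur=B back=1 fwd=0
After 4 (back): cur=HOME back=0 fwd=1

HOME 0 1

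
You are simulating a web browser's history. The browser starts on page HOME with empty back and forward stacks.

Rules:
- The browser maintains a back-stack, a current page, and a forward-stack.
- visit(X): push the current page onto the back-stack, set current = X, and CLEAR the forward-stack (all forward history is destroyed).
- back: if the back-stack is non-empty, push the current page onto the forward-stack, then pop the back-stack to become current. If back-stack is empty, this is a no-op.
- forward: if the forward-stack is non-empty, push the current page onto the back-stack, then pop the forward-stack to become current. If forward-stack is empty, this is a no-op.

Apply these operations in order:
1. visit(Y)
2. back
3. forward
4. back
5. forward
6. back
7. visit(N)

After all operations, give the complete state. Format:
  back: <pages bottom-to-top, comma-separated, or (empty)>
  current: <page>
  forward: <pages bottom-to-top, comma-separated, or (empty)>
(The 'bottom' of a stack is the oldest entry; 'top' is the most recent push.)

Answer: back: HOME
current: N
forward: (empty)

Derivation:
After 1 (visit(Y)): cur=Y back=1 fwd=0
After 2 (back): cur=HOME back=0 fwd=1
After 3 (forward): cur=Y back=1 fwd=0
After 4 (back): cur=HOME back=0 fwd=1
After 5 (forward): cur=Y back=1 fwd=0
After 6 (back): cur=HOME back=0 fwd=1
After 7 (visit(N)): cur=N back=1 fwd=0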